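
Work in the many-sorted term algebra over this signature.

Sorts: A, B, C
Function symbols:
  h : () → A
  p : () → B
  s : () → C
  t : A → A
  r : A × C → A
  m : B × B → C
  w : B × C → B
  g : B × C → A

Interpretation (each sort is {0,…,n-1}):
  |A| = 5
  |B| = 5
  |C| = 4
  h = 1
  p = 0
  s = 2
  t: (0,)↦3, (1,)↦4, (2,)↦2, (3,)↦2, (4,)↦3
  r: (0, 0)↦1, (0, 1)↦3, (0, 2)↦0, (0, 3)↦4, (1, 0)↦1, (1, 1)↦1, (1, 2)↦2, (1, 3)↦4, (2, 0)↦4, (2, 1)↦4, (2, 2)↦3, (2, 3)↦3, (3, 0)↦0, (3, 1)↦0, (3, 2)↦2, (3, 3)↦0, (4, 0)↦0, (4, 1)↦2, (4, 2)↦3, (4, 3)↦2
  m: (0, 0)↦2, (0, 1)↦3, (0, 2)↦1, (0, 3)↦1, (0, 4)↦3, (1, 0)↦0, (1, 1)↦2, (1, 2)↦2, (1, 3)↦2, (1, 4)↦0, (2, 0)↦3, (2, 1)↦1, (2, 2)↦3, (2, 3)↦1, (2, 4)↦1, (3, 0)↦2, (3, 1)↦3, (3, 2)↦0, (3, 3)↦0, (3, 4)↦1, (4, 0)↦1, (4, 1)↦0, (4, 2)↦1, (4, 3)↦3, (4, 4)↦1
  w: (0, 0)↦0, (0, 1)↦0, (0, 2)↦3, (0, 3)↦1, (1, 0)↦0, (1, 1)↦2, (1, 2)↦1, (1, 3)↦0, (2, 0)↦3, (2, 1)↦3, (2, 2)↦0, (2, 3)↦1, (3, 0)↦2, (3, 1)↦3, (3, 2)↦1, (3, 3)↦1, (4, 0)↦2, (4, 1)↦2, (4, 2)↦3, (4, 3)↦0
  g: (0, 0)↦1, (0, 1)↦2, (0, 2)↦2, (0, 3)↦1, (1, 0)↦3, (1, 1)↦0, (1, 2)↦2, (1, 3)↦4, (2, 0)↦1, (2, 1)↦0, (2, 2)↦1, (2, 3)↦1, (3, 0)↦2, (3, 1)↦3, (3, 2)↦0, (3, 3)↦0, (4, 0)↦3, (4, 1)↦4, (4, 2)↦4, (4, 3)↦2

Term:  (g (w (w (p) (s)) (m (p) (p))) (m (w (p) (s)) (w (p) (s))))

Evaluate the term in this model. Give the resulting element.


value = 3

  p = 0
  s = 2
  (w (p) (s)) = w(0, 2) = 3
  p = 0
  p = 0
  (m (p) (p)) = m(0, 0) = 2
  (w (w (p) (s)) (m (p) (p))) = w(3, 2) = 1
  p = 0
  s = 2
  (w (p) (s)) = w(0, 2) = 3
  p = 0
  s = 2
  (w (p) (s)) = w(0, 2) = 3
  (m (w (p) (s)) (w (p) (s))) = m(3, 3) = 0
  (g (w (w (p) (s)) (m (p) (p))) (m (w (p) (s)) (w (p) (s)))) = g(1, 0) = 3


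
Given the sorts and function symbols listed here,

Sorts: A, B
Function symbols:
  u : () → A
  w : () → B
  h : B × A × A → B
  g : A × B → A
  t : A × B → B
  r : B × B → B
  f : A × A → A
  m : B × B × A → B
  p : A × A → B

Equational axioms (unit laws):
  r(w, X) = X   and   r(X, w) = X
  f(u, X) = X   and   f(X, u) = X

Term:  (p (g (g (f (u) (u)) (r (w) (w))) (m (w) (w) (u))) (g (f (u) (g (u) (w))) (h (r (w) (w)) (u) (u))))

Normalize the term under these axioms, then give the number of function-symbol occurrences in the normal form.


size = 17

1. (p (g (g (f (u) (u)) (r (w) (w))) (m (w) (w) (u))) (g (f (u) (g (u) (w))) (h (r (w) (w)) (u) (u))))  →  (p (g (g (u) (r (w) (w))) (m (w) (w) (u))) (g (f (u) (g (u) (w))) (h (r (w) (w)) (u) (u))))
2. (p (g (g (u) (r (w) (w))) (m (w) (w) (u))) (g (f (u) (g (u) (w))) (h (r (w) (w)) (u) (u))))  →  (p (g (g (u) (w)) (m (w) (w) (u))) (g (f (u) (g (u) (w))) (h (r (w) (w)) (u) (u))))
3. (p (g (g (u) (w)) (m (w) (w) (u))) (g (f (u) (g (u) (w))) (h (r (w) (w)) (u) (u))))  →  (p (g (g (u) (w)) (m (w) (w) (u))) (g (g (u) (w)) (h (r (w) (w)) (u) (u))))
4. (p (g (g (u) (w)) (m (w) (w) (u))) (g (g (u) (w)) (h (r (w) (w)) (u) (u))))  →  (p (g (g (u) (w)) (m (w) (w) (u))) (g (g (u) (w)) (h (w) (u) (u))))
normal form: (p (g (g (u) (w)) (m (w) (w) (u))) (g (g (u) (w)) (h (w) (u) (u))))


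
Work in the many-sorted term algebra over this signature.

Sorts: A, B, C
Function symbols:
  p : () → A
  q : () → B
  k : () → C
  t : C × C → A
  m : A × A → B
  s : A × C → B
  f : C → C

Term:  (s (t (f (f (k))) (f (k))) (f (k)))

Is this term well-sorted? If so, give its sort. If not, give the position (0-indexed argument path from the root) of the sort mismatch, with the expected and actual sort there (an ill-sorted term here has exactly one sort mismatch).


well-sorted; sort = B

        (k) : C
      (f (k)) : C
    (f (f (k))) : C
      (k) : C
    (f (k)) : C
  (t (f (f (k))) (f (k))) : A
    (k) : C
  (f (k)) : C
(s (t (f (f (k))) (f (k))) (f (k))) : B


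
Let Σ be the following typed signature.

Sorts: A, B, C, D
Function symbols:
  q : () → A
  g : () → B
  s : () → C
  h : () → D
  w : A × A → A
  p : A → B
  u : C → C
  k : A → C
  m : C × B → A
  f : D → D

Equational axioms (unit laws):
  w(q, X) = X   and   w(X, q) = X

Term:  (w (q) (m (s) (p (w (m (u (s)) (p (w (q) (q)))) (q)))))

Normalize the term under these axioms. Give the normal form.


1. (w (q) (m (s) (p (w (m (u (s)) (p (w (q) (q)))) (q)))))  →  (m (s) (p (w (m (u (s)) (p (w (q) (q)))) (q))))
2. (m (s) (p (w (m (u (s)) (p (w (q) (q)))) (q))))  →  (m (s) (p (m (u (s)) (p (w (q) (q))))))
3. (m (s) (p (m (u (s)) (p (w (q) (q))))))  →  (m (s) (p (m (u (s)) (p (q)))))

normal form = (m (s) (p (m (u (s)) (p (q)))))


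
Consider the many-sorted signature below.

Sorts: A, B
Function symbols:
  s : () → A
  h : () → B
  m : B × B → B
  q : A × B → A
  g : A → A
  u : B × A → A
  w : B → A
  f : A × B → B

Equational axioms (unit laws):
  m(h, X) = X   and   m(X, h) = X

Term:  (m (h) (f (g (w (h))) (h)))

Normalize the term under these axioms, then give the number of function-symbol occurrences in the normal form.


size = 5

1. (m (h) (f (g (w (h))) (h)))  →  (f (g (w (h))) (h))
normal form: (f (g (w (h))) (h))


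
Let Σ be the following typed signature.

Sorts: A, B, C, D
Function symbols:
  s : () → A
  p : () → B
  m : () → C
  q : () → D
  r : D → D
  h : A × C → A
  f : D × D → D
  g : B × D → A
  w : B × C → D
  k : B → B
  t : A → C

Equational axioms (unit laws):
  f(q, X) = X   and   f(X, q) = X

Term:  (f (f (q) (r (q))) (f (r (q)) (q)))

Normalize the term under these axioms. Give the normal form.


1. (f (f (q) (r (q))) (f (r (q)) (q)))  →  (f (r (q)) (f (r (q)) (q)))
2. (f (r (q)) (f (r (q)) (q)))  →  (f (r (q)) (r (q)))

normal form = (f (r (q)) (r (q)))


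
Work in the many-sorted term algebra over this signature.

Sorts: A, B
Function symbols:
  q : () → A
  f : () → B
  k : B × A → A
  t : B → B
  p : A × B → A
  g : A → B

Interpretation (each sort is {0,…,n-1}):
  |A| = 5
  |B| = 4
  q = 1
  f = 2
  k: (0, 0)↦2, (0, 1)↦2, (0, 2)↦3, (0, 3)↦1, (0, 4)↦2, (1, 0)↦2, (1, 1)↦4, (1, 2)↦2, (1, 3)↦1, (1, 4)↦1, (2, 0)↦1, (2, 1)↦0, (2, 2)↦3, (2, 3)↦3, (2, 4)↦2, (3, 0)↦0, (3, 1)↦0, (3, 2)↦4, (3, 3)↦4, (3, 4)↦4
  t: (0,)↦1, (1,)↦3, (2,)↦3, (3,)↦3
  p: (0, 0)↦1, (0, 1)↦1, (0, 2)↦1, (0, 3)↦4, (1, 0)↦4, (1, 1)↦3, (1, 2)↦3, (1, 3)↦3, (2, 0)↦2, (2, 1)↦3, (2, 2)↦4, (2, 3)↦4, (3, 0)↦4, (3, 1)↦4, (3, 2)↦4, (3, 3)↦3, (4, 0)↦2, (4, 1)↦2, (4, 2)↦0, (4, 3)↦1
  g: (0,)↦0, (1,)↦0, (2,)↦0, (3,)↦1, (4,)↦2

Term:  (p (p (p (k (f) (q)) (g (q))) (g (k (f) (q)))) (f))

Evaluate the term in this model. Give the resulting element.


value = 0

  f = 2
  q = 1
  (k (f) (q)) = k(2, 1) = 0
  q = 1
  (g (q)) = g(1,) = 0
  (p (k (f) (q)) (g (q))) = p(0, 0) = 1
  f = 2
  q = 1
  (k (f) (q)) = k(2, 1) = 0
  (g (k (f) (q))) = g(0,) = 0
  (p (p (k (f) (q)) (g (q))) (g (k (f) (q)))) = p(1, 0) = 4
  f = 2
  (p (p (p (k (f) (q)) (g (q))) (g (k (f) (q)))) (f)) = p(4, 2) = 0


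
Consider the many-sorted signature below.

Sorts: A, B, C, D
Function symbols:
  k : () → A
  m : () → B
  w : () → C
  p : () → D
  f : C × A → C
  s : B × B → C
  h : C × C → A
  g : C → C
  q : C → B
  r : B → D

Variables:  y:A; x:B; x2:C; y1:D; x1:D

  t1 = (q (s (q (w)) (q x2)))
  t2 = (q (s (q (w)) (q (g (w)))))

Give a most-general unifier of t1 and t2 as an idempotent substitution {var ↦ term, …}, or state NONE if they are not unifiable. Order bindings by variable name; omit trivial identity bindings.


{x2 ↦ (g (w))}


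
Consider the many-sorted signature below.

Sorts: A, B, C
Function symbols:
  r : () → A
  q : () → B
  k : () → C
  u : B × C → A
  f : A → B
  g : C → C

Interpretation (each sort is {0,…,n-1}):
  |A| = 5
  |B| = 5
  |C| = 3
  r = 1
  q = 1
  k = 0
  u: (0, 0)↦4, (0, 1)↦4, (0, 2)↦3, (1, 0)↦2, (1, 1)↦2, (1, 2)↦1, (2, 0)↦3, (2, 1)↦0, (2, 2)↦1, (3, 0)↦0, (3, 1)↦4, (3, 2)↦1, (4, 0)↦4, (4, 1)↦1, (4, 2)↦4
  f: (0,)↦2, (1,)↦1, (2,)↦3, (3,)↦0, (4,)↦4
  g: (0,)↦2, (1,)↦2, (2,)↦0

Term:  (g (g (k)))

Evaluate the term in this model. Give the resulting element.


value = 0

  k = 0
  (g (k)) = g(0,) = 2
  (g (g (k))) = g(2,) = 0


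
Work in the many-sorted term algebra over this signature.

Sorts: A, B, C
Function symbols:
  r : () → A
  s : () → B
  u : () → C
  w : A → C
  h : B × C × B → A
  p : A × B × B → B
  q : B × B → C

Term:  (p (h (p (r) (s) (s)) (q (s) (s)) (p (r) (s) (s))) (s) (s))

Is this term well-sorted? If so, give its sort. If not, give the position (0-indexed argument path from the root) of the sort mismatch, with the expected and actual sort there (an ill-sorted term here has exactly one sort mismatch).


well-sorted; sort = B

      (r) : A
      (s) : B
      (s) : B
    (p (r) (s) (s)) : B
      (s) : B
      (s) : B
    (q (s) (s)) : C
      (r) : A
      (s) : B
      (s) : B
    (p (r) (s) (s)) : B
  (h (p (r) (s) (s)) (q (s) (s)) (p (r) (s) (s))) : A
  (s) : B
  (s) : B
(p (h (p (r) (s) (s)) (q (s) (s)) (p (r) (s) (s))) (s) (s)) : B


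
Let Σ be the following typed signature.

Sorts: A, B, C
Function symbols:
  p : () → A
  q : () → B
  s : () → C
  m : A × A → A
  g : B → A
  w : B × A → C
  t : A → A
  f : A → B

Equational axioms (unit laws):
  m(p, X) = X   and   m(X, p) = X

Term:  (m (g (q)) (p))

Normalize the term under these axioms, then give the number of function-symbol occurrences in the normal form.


1. (m (g (q)) (p))  →  (g (q))
normal form: (g (q))

size = 2


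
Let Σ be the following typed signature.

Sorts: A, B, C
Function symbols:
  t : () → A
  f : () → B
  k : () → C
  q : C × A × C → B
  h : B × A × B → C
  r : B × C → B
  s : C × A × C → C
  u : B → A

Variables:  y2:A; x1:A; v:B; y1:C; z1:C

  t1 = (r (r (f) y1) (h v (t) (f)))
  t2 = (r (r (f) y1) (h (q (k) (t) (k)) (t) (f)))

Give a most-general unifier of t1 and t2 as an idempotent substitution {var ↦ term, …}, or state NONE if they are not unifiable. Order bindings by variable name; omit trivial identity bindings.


{v ↦ (q (k) (t) (k))}


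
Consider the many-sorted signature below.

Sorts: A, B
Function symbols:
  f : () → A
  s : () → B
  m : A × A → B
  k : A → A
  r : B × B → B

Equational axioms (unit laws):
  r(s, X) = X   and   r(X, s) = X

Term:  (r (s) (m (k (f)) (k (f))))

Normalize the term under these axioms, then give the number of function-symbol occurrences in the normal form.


size = 5

1. (r (s) (m (k (f)) (k (f))))  →  (m (k (f)) (k (f)))
normal form: (m (k (f)) (k (f)))


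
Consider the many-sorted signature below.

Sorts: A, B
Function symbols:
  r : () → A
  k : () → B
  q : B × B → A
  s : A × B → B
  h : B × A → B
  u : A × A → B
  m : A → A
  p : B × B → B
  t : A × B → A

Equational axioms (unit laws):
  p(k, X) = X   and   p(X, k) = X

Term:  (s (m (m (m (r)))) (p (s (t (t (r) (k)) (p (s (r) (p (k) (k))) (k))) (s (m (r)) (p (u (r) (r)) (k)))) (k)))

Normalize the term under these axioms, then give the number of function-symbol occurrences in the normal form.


size = 19

1. (s (m (m (m (r)))) (p (s (t (t (r) (k)) (p (s (r) (p (k) (k))) (k))) (s (m (r)) (p (u (r) (r)) (k)))) (k)))  →  (s (m (m (m (r)))) (s (t (t (r) (k)) (p (s (r) (p (k) (k))) (k))) (s (m (r)) (p (u (r) (r)) (k)))))
2. (s (m (m (m (r)))) (s (t (t (r) (k)) (p (s (r) (p (k) (k))) (k))) (s (m (r)) (p (u (r) (r)) (k)))))  →  (s (m (m (m (r)))) (s (t (t (r) (k)) (s (r) (p (k) (k)))) (s (m (r)) (p (u (r) (r)) (k)))))
3. (s (m (m (m (r)))) (s (t (t (r) (k)) (s (r) (p (k) (k)))) (s (m (r)) (p (u (r) (r)) (k)))))  →  (s (m (m (m (r)))) (s (t (t (r) (k)) (s (r) (k))) (s (m (r)) (p (u (r) (r)) (k)))))
4. (s (m (m (m (r)))) (s (t (t (r) (k)) (s (r) (k))) (s (m (r)) (p (u (r) (r)) (k)))))  →  (s (m (m (m (r)))) (s (t (t (r) (k)) (s (r) (k))) (s (m (r)) (u (r) (r)))))
normal form: (s (m (m (m (r)))) (s (t (t (r) (k)) (s (r) (k))) (s (m (r)) (u (r) (r)))))


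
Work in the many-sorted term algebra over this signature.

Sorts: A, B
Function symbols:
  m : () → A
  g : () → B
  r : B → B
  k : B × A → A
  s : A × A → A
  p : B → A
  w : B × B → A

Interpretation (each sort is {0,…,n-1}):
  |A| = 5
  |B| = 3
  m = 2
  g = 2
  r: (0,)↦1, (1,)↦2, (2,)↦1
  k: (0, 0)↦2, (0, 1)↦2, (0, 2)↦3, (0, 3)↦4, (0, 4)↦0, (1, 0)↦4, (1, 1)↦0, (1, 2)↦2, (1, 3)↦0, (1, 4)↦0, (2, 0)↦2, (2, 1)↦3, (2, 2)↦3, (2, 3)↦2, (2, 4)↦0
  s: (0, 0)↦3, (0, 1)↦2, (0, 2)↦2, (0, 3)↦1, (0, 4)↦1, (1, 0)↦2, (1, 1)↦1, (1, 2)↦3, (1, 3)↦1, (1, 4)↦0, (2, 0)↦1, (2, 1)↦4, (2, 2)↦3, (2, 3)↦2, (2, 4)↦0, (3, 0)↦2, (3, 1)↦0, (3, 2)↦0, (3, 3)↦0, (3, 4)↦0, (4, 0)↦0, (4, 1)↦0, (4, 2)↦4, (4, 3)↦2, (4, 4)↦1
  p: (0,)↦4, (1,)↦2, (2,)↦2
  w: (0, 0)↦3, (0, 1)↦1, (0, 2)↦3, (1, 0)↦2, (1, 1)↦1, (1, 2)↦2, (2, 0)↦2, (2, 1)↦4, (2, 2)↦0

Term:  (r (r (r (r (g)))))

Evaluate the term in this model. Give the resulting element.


  g = 2
  (r (g)) = r(2,) = 1
  (r (r (g))) = r(1,) = 2
  (r (r (r (g)))) = r(2,) = 1
  (r (r (r (r (g))))) = r(1,) = 2

value = 2


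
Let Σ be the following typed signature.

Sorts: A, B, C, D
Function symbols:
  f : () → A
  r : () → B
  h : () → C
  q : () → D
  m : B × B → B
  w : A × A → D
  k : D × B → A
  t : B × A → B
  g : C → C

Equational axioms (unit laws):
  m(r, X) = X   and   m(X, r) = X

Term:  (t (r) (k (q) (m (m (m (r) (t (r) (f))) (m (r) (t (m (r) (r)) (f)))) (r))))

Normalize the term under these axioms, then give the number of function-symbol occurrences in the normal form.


1. (t (r) (k (q) (m (m (m (r) (t (r) (f))) (m (r) (t (m (r) (r)) (f)))) (r))))  →  (t (r) (k (q) (m (m (r) (t (r) (f))) (m (r) (t (m (r) (r)) (f))))))
2. (t (r) (k (q) (m (m (r) (t (r) (f))) (m (r) (t (m (r) (r)) (f))))))  →  (t (r) (k (q) (m (t (r) (f)) (m (r) (t (m (r) (r)) (f))))))
3. (t (r) (k (q) (m (t (r) (f)) (m (r) (t (m (r) (r)) (f))))))  →  (t (r) (k (q) (m (t (r) (f)) (t (m (r) (r)) (f)))))
4. (t (r) (k (q) (m (t (r) (f)) (t (m (r) (r)) (f)))))  →  (t (r) (k (q) (m (t (r) (f)) (t (r) (f)))))
normal form: (t (r) (k (q) (m (t (r) (f)) (t (r) (f)))))

size = 11


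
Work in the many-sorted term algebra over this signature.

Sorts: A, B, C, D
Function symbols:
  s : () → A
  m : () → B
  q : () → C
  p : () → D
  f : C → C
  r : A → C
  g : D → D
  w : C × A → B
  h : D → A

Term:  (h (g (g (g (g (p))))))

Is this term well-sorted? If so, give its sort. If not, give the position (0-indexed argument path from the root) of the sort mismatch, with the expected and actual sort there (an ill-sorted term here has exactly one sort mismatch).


          (p) : D
        (g (p)) : D
      (g (g (p))) : D
    (g (g (g (p)))) : D
  (g (g (g (g (p))))) : D
(h (g (g (g (g (p)))))) : A

well-sorted; sort = A


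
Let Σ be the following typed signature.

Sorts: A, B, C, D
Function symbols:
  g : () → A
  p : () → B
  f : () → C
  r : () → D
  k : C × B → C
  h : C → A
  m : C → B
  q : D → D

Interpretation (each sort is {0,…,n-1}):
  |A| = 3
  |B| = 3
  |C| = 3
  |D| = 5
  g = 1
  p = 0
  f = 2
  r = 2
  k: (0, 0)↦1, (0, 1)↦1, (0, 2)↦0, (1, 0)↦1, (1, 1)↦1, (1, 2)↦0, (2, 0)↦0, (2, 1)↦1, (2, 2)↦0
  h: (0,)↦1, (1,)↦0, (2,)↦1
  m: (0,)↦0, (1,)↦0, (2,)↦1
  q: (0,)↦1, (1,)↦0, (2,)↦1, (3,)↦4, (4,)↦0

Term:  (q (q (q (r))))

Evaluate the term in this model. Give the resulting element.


value = 1

  r = 2
  (q (r)) = q(2,) = 1
  (q (q (r))) = q(1,) = 0
  (q (q (q (r)))) = q(0,) = 1


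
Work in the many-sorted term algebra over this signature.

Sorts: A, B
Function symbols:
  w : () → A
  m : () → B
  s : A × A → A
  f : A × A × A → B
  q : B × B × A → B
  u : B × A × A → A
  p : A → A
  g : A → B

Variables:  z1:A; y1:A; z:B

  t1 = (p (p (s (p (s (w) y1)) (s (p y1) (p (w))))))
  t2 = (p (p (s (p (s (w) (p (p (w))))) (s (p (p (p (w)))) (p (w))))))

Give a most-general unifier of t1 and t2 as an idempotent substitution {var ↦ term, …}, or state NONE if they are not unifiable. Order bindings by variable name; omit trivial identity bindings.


{y1 ↦ (p (p (w)))}


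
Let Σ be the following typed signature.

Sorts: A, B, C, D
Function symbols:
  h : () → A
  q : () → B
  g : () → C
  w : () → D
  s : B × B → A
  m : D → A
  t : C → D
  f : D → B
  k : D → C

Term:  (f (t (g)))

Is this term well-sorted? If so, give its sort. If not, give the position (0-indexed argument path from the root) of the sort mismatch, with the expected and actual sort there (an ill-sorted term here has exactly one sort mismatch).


well-sorted; sort = B

    (g) : C
  (t (g)) : D
(f (t (g))) : B


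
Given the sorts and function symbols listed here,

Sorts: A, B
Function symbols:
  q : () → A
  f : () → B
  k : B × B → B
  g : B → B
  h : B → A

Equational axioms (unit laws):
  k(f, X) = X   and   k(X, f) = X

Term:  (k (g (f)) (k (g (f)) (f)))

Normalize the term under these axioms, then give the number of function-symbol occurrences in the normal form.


1. (k (g (f)) (k (g (f)) (f)))  →  (k (g (f)) (g (f)))
normal form: (k (g (f)) (g (f)))

size = 5


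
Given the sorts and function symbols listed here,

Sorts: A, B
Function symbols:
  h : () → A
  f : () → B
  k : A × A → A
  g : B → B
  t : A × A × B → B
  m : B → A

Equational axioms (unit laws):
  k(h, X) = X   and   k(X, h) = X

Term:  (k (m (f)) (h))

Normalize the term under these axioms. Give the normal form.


1. (k (m (f)) (h))  →  (m (f))

normal form = (m (f))


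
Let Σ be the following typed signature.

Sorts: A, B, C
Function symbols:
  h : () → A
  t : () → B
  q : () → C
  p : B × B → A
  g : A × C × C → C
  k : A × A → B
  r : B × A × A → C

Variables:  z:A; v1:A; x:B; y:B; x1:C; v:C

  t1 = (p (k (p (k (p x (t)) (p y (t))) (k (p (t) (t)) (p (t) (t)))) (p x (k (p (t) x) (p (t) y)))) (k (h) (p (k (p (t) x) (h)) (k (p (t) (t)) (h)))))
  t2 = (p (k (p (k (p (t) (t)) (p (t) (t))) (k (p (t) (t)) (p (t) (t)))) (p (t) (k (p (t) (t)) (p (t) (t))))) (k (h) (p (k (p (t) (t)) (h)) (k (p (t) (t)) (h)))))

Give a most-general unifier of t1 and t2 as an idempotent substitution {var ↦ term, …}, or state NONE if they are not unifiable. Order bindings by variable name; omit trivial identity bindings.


{x ↦ (t), y ↦ (t)}


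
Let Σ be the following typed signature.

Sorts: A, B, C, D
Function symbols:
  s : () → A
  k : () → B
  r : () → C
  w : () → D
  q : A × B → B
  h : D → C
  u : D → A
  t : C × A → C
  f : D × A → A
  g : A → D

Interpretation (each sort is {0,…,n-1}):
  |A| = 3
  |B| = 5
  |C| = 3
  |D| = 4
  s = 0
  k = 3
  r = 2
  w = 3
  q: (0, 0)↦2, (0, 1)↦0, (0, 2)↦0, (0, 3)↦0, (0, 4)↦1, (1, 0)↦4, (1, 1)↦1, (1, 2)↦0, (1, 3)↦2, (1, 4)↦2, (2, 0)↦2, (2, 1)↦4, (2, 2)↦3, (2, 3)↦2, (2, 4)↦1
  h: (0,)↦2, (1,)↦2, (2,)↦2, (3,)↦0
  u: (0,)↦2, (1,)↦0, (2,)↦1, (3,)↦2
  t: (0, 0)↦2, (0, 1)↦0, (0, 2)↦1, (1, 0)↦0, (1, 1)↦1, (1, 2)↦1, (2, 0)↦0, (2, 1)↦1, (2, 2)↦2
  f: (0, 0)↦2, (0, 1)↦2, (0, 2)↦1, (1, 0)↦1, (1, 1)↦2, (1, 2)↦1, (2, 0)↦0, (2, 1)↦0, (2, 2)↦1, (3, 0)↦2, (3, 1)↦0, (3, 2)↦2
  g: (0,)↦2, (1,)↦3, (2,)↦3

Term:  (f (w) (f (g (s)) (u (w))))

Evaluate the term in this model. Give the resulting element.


  w = 3
  s = 0
  (g (s)) = g(0,) = 2
  w = 3
  (u (w)) = u(3,) = 2
  (f (g (s)) (u (w))) = f(2, 2) = 1
  (f (w) (f (g (s)) (u (w)))) = f(3, 1) = 0

value = 0


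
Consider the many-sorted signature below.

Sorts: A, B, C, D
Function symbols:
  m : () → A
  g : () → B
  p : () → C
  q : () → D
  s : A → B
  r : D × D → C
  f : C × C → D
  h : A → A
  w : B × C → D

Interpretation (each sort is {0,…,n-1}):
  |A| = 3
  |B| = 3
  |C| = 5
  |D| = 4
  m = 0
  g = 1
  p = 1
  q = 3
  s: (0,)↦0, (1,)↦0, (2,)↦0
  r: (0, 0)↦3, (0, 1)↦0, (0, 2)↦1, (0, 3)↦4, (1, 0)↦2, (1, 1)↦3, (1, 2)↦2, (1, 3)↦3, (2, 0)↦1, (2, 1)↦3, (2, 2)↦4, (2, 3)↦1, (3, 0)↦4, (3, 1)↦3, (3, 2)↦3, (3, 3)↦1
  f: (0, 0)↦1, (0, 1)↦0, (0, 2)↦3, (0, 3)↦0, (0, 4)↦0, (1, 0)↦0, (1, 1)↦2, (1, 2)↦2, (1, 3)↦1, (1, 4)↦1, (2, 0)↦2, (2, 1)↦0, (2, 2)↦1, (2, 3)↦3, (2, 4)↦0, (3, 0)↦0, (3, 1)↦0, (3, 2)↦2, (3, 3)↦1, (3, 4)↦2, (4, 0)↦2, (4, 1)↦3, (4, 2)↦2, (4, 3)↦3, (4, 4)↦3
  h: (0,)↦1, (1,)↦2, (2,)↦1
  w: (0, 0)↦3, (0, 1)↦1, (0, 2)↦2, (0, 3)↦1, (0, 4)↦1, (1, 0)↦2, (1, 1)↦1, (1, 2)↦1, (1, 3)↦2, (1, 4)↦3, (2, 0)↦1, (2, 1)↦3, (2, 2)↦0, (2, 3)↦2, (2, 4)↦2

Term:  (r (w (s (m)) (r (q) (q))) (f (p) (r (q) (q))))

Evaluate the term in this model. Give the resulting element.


value = 2

  m = 0
  (s (m)) = s(0,) = 0
  q = 3
  q = 3
  (r (q) (q)) = r(3, 3) = 1
  (w (s (m)) (r (q) (q))) = w(0, 1) = 1
  p = 1
  q = 3
  q = 3
  (r (q) (q)) = r(3, 3) = 1
  (f (p) (r (q) (q))) = f(1, 1) = 2
  (r (w (s (m)) (r (q) (q))) (f (p) (r (q) (q)))) = r(1, 2) = 2


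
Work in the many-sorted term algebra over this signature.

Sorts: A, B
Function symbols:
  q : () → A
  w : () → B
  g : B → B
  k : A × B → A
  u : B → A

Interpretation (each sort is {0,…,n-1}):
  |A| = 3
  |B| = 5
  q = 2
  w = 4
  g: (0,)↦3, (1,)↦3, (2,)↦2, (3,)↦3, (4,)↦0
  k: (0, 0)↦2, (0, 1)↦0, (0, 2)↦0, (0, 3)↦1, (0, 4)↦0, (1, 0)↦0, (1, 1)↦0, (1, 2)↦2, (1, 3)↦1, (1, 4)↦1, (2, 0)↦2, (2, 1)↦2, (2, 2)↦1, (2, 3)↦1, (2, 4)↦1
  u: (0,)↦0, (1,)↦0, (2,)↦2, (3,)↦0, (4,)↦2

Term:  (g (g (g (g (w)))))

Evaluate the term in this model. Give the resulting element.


value = 3

  w = 4
  (g (w)) = g(4,) = 0
  (g (g (w))) = g(0,) = 3
  (g (g (g (w)))) = g(3,) = 3
  (g (g (g (g (w))))) = g(3,) = 3


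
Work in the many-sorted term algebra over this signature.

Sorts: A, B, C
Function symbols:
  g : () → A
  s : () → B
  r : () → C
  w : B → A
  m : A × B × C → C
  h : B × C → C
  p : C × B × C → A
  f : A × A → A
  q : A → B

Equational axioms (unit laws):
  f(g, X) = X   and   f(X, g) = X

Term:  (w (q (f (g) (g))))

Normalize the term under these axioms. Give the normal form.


normal form = (w (q (g)))

1. (w (q (f (g) (g))))  →  (w (q (g)))


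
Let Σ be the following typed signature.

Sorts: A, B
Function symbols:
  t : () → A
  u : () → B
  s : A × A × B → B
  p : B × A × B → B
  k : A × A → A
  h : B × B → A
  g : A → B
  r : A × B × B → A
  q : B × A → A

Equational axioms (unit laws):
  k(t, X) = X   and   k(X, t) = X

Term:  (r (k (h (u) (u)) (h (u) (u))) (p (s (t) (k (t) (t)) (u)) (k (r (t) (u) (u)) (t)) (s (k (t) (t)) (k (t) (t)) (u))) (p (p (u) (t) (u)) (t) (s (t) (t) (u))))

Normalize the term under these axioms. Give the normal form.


normal form = (r (k (h (u) (u)) (h (u) (u))) (p (s (t) (t) (u)) (r (t) (u) (u)) (s (t) (t) (u))) (p (p (u) (t) (u)) (t) (s (t) (t) (u))))

1. (r (k (h (u) (u)) (h (u) (u))) (p (s (t) (k (t) (t)) (u)) (k (r (t) (u) (u)) (t)) (s (k (t) (t)) (k (t) (t)) (u))) (p (p (u) (t) (u)) (t) (s (t) (t) (u))))  →  (r (k (h (u) (u)) (h (u) (u))) (p (s (t) (t) (u)) (k (r (t) (u) (u)) (t)) (s (k (t) (t)) (k (t) (t)) (u))) (p (p (u) (t) (u)) (t) (s (t) (t) (u))))
2. (r (k (h (u) (u)) (h (u) (u))) (p (s (t) (t) (u)) (k (r (t) (u) (u)) (t)) (s (k (t) (t)) (k (t) (t)) (u))) (p (p (u) (t) (u)) (t) (s (t) (t) (u))))  →  (r (k (h (u) (u)) (h (u) (u))) (p (s (t) (t) (u)) (r (t) (u) (u)) (s (k (t) (t)) (k (t) (t)) (u))) (p (p (u) (t) (u)) (t) (s (t) (t) (u))))
3. (r (k (h (u) (u)) (h (u) (u))) (p (s (t) (t) (u)) (r (t) (u) (u)) (s (k (t) (t)) (k (t) (t)) (u))) (p (p (u) (t) (u)) (t) (s (t) (t) (u))))  →  (r (k (h (u) (u)) (h (u) (u))) (p (s (t) (t) (u)) (r (t) (u) (u)) (s (t) (k (t) (t)) (u))) (p (p (u) (t) (u)) (t) (s (t) (t) (u))))
4. (r (k (h (u) (u)) (h (u) (u))) (p (s (t) (t) (u)) (r (t) (u) (u)) (s (t) (k (t) (t)) (u))) (p (p (u) (t) (u)) (t) (s (t) (t) (u))))  →  (r (k (h (u) (u)) (h (u) (u))) (p (s (t) (t) (u)) (r (t) (u) (u)) (s (t) (t) (u))) (p (p (u) (t) (u)) (t) (s (t) (t) (u))))


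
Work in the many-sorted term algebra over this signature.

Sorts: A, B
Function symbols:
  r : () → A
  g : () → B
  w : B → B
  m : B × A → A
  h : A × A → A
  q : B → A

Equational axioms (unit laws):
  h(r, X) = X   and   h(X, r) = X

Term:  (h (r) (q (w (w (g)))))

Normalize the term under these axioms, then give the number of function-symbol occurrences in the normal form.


size = 4

1. (h (r) (q (w (w (g)))))  →  (q (w (w (g))))
normal form: (q (w (w (g))))


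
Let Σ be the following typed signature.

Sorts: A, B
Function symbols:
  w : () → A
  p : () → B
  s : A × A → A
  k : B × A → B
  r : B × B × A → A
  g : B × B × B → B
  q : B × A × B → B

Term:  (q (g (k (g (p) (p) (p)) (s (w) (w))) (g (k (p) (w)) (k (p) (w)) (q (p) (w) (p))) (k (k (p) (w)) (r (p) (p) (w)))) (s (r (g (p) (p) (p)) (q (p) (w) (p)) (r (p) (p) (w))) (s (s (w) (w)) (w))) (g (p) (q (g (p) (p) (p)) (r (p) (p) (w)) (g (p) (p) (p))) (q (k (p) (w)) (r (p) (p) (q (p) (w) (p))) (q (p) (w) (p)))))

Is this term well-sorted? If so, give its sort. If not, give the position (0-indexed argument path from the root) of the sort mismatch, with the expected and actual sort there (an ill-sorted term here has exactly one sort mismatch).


        (p) : B
        (p) : B
        (p) : B
      (g (p) (p) (p)) : B
        (w) : A
        (w) : A
      (s (w) (w)) : A
    (k (g (p) (p) (p)) (s (w) (w))) : B
        (p) : B
        (w) : A
      (k (p) (w)) : B
        (p) : B
        (w) : A
      (k (p) (w)) : B
        (p) : B
        (w) : A
        (p) : B
      (q (p) (w) (p)) : B
    (g (k (p) (w)) (k (p) (w)) (q (p) (w) (p))) : B
        (p) : B
        (w) : A
      (k (p) (w)) : B
        (p) : B
        (p) : B
        (w) : A
      (r (p) (p) (w)) : A
    (k (k (p) (w)) (r (p) (p) (w))) : B
  (g (k (g (p) (p) (p)) (s (w) (w))) (g (k (p) (w)) (k (p) (w)) (q (p) (w) (p))) (k (k (p) (w)) (r (p) (p) (w)))) : B
        (p) : B
        (p) : B
        (p) : B
      (g (p) (p) (p)) : B
        (p) : B
        (w) : A
        (p) : B
      (q (p) (w) (p)) : B
        (p) : B
        (p) : B
        (w) : A
      (r (p) (p) (w)) : A
    (r (g (p) (p) (p)) (q (p) (w) (p)) (r (p) (p) (w))) : A
        (w) : A
        (w) : A
      (s (w) (w)) : A
      (w) : A
    (s (s (w) (w)) (w)) : A
  (s (r (g (p) (p) (p)) (q (p) (w) (p)) (r (p) (p) (w))) (s (s (w) (w)) (w))) : A
    (p) : B
        (p) : B
        (p) : B
        (p) : B
      (g (p) (p) (p)) : B
        (p) : B
        (p) : B
        (w) : A
      (r (p) (p) (w)) : A
        (p) : B
        (p) : B
        (p) : B
      (g (p) (p) (p)) : B
    (q (g (p) (p) (p)) (r (p) (p) (w)) (g (p) (p) (p))) : B
        (p) : B
        (w) : A
      (k (p) (w)) : B
        (p) : B
        (p) : B
          (p) : B
          (w) : A
          (p) : B
        (q (p) (w) (p)) : B
      (r (p) (p) (q (p) (w) (p))) : ✗ arg 2 at [2, 2, 1, 2] has sort B, expected A
        (p) : B
        (w) : A
        (p) : B
      (q (p) (w) (p)) : B

ill-sorted at position [2, 2, 1, 2]: expected A, got B


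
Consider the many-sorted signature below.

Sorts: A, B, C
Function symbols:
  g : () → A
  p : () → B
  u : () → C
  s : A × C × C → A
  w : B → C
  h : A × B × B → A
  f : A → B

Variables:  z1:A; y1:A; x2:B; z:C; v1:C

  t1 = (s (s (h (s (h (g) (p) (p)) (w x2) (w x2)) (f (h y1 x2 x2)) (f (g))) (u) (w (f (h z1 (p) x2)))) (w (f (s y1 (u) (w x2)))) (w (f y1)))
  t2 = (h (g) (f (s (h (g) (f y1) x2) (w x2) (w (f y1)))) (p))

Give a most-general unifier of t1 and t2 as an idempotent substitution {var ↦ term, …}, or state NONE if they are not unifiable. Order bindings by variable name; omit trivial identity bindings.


NONE (not unifiable)

head clash or occurs-check failure — not unifiable


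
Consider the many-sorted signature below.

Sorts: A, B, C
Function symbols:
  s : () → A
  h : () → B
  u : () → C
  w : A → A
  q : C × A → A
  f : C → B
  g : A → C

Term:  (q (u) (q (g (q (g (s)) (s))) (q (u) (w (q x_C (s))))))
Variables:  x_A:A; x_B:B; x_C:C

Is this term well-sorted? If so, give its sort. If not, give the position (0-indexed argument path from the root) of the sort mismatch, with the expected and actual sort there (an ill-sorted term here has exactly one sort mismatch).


well-sorted; sort = A

  (u) : C
          (s) : A
        (g (s)) : C
        (s) : A
      (q (g (s)) (s)) : A
    (g (q (g (s)) (s))) : C
      (u) : C
          x_C : C
          (s) : A
        (q x_C (s)) : A
      (w (q x_C (s))) : A
    (q (u) (w (q x_C (s)))) : A
  (q (g (q (g (s)) (s))) (q (u) (w (q x_C (s))))) : A
(q (u) (q (g (q (g (s)) (s))) (q (u) (w (q x_C (s)))))) : A


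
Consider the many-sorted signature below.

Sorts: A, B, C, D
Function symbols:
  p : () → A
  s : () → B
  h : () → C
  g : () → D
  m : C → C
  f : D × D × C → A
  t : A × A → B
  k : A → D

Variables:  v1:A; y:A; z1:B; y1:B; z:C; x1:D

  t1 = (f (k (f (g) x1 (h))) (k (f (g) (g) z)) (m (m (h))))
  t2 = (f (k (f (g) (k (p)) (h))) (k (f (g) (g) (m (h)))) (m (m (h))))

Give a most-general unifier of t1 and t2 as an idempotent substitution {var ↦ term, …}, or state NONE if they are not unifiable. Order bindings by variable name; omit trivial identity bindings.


{x1 ↦ (k (p)), z ↦ (m (h))}


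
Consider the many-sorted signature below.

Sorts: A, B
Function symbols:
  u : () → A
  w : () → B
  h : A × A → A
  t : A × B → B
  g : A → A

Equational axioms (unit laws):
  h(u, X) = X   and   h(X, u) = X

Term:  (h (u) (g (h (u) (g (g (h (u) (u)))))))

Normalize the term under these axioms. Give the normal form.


normal form = (g (g (g (u))))

1. (h (u) (g (h (u) (g (g (h (u) (u)))))))  →  (g (h (u) (g (g (h (u) (u))))))
2. (g (h (u) (g (g (h (u) (u))))))  →  (g (g (g (h (u) (u)))))
3. (g (g (g (h (u) (u)))))  →  (g (g (g (u))))


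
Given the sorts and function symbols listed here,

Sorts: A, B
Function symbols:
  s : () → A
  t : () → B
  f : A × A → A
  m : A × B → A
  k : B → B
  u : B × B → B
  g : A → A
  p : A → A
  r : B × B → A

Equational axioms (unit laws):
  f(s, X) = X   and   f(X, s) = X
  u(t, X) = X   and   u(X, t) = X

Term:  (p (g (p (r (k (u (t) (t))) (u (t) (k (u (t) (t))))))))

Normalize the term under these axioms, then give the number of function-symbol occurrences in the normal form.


1. (p (g (p (r (k (u (t) (t))) (u (t) (k (u (t) (t))))))))  →  (p (g (p (r (k (t)) (u (t) (k (u (t) (t))))))))
2. (p (g (p (r (k (t)) (u (t) (k (u (t) (t))))))))  →  (p (g (p (r (k (t)) (k (u (t) (t)))))))
3. (p (g (p (r (k (t)) (k (u (t) (t)))))))  →  (p (g (p (r (k (t)) (k (t))))))
normal form: (p (g (p (r (k (t)) (k (t))))))

size = 8


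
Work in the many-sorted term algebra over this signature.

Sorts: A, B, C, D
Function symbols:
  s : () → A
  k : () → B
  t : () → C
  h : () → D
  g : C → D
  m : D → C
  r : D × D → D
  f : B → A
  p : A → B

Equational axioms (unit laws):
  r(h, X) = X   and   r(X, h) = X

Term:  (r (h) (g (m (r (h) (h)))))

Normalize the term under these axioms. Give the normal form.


1. (r (h) (g (m (r (h) (h)))))  →  (g (m (r (h) (h))))
2. (g (m (r (h) (h))))  →  (g (m (h)))

normal form = (g (m (h)))


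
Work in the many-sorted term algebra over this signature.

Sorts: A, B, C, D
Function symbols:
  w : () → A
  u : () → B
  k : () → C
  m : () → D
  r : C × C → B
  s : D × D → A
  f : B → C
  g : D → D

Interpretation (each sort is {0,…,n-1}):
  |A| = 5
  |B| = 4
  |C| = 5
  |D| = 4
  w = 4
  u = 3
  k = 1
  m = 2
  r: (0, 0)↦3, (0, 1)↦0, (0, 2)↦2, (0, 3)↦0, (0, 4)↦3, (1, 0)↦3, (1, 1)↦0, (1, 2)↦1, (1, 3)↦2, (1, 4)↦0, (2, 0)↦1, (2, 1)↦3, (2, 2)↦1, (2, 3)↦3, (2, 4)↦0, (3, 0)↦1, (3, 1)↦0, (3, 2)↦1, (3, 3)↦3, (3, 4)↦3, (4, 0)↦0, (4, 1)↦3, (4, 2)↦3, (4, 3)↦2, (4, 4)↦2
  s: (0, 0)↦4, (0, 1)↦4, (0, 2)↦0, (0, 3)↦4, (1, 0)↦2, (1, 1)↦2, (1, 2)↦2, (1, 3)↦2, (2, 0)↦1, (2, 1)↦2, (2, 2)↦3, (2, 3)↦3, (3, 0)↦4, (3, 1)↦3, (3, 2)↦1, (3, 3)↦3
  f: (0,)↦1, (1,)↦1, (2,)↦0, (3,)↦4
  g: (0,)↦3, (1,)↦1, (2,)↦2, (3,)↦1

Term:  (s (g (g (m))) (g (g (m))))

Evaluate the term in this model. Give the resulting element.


value = 3

  m = 2
  (g (m)) = g(2,) = 2
  (g (g (m))) = g(2,) = 2
  m = 2
  (g (m)) = g(2,) = 2
  (g (g (m))) = g(2,) = 2
  (s (g (g (m))) (g (g (m)))) = s(2, 2) = 3


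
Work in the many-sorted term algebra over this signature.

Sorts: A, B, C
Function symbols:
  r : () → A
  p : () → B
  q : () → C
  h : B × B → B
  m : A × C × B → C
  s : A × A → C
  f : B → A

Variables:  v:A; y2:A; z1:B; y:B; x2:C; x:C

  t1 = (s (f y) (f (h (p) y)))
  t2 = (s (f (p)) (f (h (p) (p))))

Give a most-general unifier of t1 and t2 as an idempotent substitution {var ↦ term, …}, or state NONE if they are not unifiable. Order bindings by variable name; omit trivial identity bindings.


{y ↦ (p)}


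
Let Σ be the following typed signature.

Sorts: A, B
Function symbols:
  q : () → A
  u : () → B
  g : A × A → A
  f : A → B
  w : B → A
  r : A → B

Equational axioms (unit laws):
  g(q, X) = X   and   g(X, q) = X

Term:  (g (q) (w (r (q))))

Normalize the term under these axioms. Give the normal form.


normal form = (w (r (q)))

1. (g (q) (w (r (q))))  →  (w (r (q)))


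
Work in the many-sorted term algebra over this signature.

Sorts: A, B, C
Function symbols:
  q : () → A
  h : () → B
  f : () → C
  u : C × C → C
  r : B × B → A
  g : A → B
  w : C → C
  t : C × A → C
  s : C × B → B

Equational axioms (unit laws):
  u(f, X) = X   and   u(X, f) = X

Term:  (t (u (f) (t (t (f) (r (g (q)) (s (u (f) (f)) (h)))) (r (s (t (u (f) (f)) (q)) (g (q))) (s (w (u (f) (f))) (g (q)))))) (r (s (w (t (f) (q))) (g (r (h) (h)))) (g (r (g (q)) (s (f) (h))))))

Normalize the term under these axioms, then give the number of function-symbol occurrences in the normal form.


1. (t (u (f) (t (t (f) (r (g (q)) (s (u (f) (f)) (h)))) (r (s (t (u (f) (f)) (q)) (g (q))) (s (w (u (f) (f))) (g (q)))))) (r (s (w (t (f) (q))) (g (r (h) (h)))) (g (r (g (q)) (s (f) (h))))))  →  (t (t (t (f) (r (g (q)) (s (u (f) (f)) (h)))) (r (s (t (u (f) (f)) (q)) (g (q))) (s (w (u (f) (f))) (g (q))))) (r (s (w (t (f) (q))) (g (r (h) (h)))) (g (r (g (q)) (s (f) (h))))))
2. (t (t (t (f) (r (g (q)) (s (u (f) (f)) (h)))) (r (s (t (u (f) (f)) (q)) (g (q))) (s (w (u (f) (f))) (g (q))))) (r (s (w (t (f) (q))) (g (r (h) (h)))) (g (r (g (q)) (s (f) (h))))))  →  (t (t (t (f) (r (g (q)) (s (f) (h)))) (r (s (t (u (f) (f)) (q)) (g (q))) (s (w (u (f) (f))) (g (q))))) (r (s (w (t (f) (q))) (g (r (h) (h)))) (g (r (g (q)) (s (f) (h))))))
3. (t (t (t (f) (r (g (q)) (s (f) (h)))) (r (s (t (u (f) (f)) (q)) (g (q))) (s (w (u (f) (f))) (g (q))))) (r (s (w (t (f) (q))) (g (r (h) (h)))) (g (r (g (q)) (s (f) (h))))))  →  (t (t (t (f) (r (g (q)) (s (f) (h)))) (r (s (t (f) (q)) (g (q))) (s (w (u (f) (f))) (g (q))))) (r (s (w (t (f) (q))) (g (r (h) (h)))) (g (r (g (q)) (s (f) (h))))))
4. (t (t (t (f) (r (g (q)) (s (f) (h)))) (r (s (t (f) (q)) (g (q))) (s (w (u (f) (f))) (g (q))))) (r (s (w (t (f) (q))) (g (r (h) (h)))) (g (r (g (q)) (s (f) (h))))))  →  (t (t (t (f) (r (g (q)) (s (f) (h)))) (r (s (t (f) (q)) (g (q))) (s (w (f)) (g (q))))) (r (s (w (t (f) (q))) (g (r (h) (h)))) (g (r (g (q)) (s (f) (h))))))
normal form: (t (t (t (f) (r (g (q)) (s (f) (h)))) (r (s (t (f) (q)) (g (q))) (s (w (f)) (g (q))))) (r (s (w (t (f) (q))) (g (r (h) (h)))) (g (r (g (q)) (s (f) (h))))))

size = 39


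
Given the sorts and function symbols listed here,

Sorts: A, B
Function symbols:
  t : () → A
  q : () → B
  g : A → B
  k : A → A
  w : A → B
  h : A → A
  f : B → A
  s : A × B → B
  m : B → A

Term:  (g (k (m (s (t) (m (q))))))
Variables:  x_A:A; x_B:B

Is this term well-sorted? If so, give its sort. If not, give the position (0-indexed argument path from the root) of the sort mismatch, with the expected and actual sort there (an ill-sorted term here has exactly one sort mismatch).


ill-sorted at position [0, 0, 0, 1]: expected B, got A

        (t) : A
          (q) : B
        (m (q)) : A
      (s (t) (m (q))) : ✗ arg 1 at [0, 0, 0, 1] has sort A, expected B


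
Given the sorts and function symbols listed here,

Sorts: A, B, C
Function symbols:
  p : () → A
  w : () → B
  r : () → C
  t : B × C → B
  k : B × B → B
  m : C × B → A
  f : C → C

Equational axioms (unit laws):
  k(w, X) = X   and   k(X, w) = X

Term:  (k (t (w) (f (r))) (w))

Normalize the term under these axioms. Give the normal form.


1. (k (t (w) (f (r))) (w))  →  (t (w) (f (r)))

normal form = (t (w) (f (r)))


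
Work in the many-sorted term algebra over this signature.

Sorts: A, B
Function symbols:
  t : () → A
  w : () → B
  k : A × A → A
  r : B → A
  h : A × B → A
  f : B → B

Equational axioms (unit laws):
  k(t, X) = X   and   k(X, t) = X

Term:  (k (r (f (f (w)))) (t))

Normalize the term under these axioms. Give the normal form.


normal form = (r (f (f (w))))

1. (k (r (f (f (w)))) (t))  →  (r (f (f (w))))


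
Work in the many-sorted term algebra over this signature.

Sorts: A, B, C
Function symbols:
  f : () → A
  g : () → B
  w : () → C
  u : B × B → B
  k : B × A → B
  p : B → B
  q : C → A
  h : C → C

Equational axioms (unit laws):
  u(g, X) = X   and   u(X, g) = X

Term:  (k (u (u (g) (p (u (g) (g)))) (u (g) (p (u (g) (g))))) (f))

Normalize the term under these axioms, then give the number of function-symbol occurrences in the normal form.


size = 7

1. (k (u (u (g) (p (u (g) (g)))) (u (g) (p (u (g) (g))))) (f))  →  (k (u (p (u (g) (g))) (u (g) (p (u (g) (g))))) (f))
2. (k (u (p (u (g) (g))) (u (g) (p (u (g) (g))))) (f))  →  (k (u (p (g)) (u (g) (p (u (g) (g))))) (f))
3. (k (u (p (g)) (u (g) (p (u (g) (g))))) (f))  →  (k (u (p (g)) (p (u (g) (g)))) (f))
4. (k (u (p (g)) (p (u (g) (g)))) (f))  →  (k (u (p (g)) (p (g))) (f))
normal form: (k (u (p (g)) (p (g))) (f))


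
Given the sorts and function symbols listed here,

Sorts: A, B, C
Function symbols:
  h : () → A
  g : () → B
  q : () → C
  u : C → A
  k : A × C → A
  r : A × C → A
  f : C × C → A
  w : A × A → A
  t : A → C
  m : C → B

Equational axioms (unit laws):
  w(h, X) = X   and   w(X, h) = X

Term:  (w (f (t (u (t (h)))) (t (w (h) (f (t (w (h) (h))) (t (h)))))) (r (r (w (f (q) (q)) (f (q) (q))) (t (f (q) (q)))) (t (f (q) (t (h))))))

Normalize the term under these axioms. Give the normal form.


1. (w (f (t (u (t (h)))) (t (w (h) (f (t (w (h) (h))) (t (h)))))) (r (r (w (f (q) (q)) (f (q) (q))) (t (f (q) (q)))) (t (f (q) (t (h))))))  →  (w (f (t (u (t (h)))) (t (f (t (w (h) (h))) (t (h))))) (r (r (w (f (q) (q)) (f (q) (q))) (t (f (q) (q)))) (t (f (q) (t (h))))))
2. (w (f (t (u (t (h)))) (t (f (t (w (h) (h))) (t (h))))) (r (r (w (f (q) (q)) (f (q) (q))) (t (f (q) (q)))) (t (f (q) (t (h))))))  →  (w (f (t (u (t (h)))) (t (f (t (h)) (t (h))))) (r (r (w (f (q) (q)) (f (q) (q))) (t (f (q) (q)))) (t (f (q) (t (h))))))

normal form = (w (f (t (u (t (h)))) (t (f (t (h)) (t (h))))) (r (r (w (f (q) (q)) (f (q) (q))) (t (f (q) (q)))) (t (f (q) (t (h))))))


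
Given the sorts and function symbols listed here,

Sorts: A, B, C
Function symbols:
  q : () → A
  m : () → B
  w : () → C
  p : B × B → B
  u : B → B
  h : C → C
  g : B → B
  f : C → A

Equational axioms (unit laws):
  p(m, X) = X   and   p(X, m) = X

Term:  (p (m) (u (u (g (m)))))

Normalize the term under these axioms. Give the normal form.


normal form = (u (u (g (m))))

1. (p (m) (u (u (g (m)))))  →  (u (u (g (m))))


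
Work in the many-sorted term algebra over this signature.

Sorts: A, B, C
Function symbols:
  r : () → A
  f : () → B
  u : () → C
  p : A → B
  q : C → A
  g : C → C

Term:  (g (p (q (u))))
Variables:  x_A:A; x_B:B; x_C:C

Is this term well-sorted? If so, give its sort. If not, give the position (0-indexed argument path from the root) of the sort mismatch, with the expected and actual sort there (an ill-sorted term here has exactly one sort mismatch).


      (u) : C
    (q (u)) : A
  (p (q (u))) : B
(g (p (q (u)))) : ✗ arg 0 at [0] has sort B, expected C

ill-sorted at position [0]: expected C, got B
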